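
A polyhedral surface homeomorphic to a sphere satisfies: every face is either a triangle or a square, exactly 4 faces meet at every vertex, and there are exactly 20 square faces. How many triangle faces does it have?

8

Let x be the number of triangles; then F = 20 + x.
Edge–face incidences: 2E = 4·20 + 3·x = 80 + 3x.
Every vertex has degree 4, so 4V = 2E.
Euler: V − E + F = 2 ⇒ (2E)/4 − E + (20 + x) = 2.
Multiply by 8: 2·(2E) − 4·(2E) + 8·(20 + x) = 16, i.e. 160 + 8x − 2·(80 + 3x) = 16.
Collecting terms: 2x = 16, so x = 8.
Then 2E = 80 + 3·8 = 104, so E = 52, V = 2E/4 = 26, F = 20 + 8 = 28.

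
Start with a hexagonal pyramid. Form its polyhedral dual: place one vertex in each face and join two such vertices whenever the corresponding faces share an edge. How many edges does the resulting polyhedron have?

12

The base solid has V = 7, E = 12, F = 7.
The dual swaps V and F and preserves E: V′ = F = 7, E′ = E = 12, F′ = V = 7.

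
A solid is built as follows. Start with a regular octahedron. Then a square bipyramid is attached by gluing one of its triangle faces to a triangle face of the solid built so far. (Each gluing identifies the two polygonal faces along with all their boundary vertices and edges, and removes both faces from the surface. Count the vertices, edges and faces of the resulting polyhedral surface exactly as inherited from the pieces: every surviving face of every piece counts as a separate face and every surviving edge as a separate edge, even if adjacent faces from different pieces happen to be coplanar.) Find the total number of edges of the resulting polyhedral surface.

A regular octahedron: V=6, E=12, F=8.
Attach a square bipyramid (V=6, E=12, F=8) along a 3-gon: merge 3 vertices and 3 edges, delete both glued faces → V=9, E=21, F=14.
Check: V − E + F = 9 − 21 + 14 = 2.

21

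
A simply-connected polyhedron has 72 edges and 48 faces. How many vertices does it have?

Here V − E + F = 2.
V = 2 + E − F = 2 + 72 − 48 = 26.

26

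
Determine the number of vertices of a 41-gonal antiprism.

An antiprism on an n-gon has two n-gon caps and 2n triangles: V = 2·41 = 82, E = 4·41 = 164, F = 2·41 + 2 = 84.

82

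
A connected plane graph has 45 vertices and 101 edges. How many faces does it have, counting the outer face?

58

Euler's formula for a connected plane graph: V − E + F = 2, so F = 2 − 45 + 101 = 58.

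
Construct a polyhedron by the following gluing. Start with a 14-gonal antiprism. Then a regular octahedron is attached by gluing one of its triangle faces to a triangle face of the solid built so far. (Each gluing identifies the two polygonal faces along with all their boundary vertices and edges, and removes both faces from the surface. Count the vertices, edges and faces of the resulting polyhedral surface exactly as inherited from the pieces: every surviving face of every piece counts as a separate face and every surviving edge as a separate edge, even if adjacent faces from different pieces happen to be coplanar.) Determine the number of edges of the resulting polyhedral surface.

A 14-gonal antiprism: V=28, E=56, F=30.
Attach a regular octahedron (V=6, E=12, F=8) along a 3-gon: merge 3 vertices and 3 edges, delete both glued faces → V=31, E=65, F=36.
Check: V − E + F = 31 − 65 + 36 = 2.

65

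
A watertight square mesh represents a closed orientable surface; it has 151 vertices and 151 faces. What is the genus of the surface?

1

Every face is a square, so 2E = 4·151 = 604, giving E = 302.
χ = V − E + F = 151 − 302 + 151 = 0.
For a closed orientable surface χ = 2 − 2g, so g = (2 − (0))/2 = 1.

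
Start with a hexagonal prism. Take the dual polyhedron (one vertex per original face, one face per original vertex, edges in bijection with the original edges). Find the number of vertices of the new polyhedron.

8

The base solid has V = 12, E = 18, F = 8.
The dual swaps V and F and preserves E: V′ = F = 8, E′ = E = 18, F′ = V = 12.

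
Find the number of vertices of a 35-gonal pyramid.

A pyramid on an n-gon base has one n-gon and n triangles: V = 35 + 1 = 36, E = 2·35 = 70, F = 35 + 1 = 36.

36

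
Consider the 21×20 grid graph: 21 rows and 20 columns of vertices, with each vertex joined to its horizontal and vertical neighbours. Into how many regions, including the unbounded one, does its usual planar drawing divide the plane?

The grid has V = 21·20 = 420 vertices and E = 21·19 + 20·20 = 799 edges.
F = 2 − V + E = 2 − 420 + 799 = 381.

381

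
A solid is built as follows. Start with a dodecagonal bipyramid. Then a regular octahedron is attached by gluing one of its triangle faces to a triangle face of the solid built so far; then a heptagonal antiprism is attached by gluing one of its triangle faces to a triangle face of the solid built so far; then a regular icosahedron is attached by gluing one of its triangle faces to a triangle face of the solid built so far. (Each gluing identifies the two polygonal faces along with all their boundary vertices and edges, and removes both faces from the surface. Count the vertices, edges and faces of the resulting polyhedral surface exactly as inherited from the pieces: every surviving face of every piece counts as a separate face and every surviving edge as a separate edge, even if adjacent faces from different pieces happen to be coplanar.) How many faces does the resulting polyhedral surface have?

A dodecagonal bipyramid: V=14, E=36, F=24.
Attach a regular octahedron (V=6, E=12, F=8) along a 3-gon: merge 3 vertices and 3 edges, delete both glued faces → V=17, E=45, F=30.
Attach a heptagonal antiprism (V=14, E=28, F=16) along a 3-gon: merge 3 vertices and 3 edges, delete both glued faces → V=28, E=70, F=44.
Attach a regular icosahedron (V=12, E=30, F=20) along a 3-gon: merge 3 vertices and 3 edges, delete both glued faces → V=37, E=97, F=62.
Check: V − E + F = 37 − 97 + 62 = 2.

62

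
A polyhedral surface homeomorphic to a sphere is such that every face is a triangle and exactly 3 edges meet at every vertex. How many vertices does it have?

4

Each face has 3 edges and each edge borders two faces, so 2E = 3F.
Each vertex has degree 3, so 3V = 2E and hence V = 3F/3.
Euler: V − E + F = 2 ⇒ (3F/3) − (3F/2) + F = 2.
Multiply by 6: (6 − 9 + 6)F = 12, i.e. 3F = 12.
So F = 4, E = 3·4/2 = 6, V = 3·4/3 = 4.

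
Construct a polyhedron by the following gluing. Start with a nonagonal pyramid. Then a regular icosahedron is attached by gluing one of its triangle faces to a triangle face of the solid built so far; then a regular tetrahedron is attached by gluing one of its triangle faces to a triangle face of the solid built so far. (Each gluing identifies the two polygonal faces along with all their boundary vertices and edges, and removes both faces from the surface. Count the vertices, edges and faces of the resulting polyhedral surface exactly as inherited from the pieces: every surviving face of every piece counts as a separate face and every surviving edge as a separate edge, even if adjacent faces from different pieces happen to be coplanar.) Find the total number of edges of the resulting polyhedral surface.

48

A nonagonal pyramid: V=10, E=18, F=10.
Attach a regular icosahedron (V=12, E=30, F=20) along a 3-gon: merge 3 vertices and 3 edges, delete both glued faces → V=19, E=45, F=28.
Attach a regular tetrahedron (V=4, E=6, F=4) along a 3-gon: merge 3 vertices and 3 edges, delete both glued faces → V=20, E=48, F=30.
Check: V − E + F = 20 − 48 + 30 = 2.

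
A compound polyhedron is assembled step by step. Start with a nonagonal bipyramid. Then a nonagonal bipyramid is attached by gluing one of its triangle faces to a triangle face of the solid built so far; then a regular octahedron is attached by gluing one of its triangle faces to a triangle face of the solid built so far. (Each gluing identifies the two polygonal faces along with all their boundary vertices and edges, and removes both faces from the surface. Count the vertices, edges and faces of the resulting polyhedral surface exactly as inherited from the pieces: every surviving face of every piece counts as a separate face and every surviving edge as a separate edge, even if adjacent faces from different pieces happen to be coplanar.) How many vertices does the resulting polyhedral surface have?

22

A nonagonal bipyramid: V=11, E=27, F=18.
Attach a nonagonal bipyramid (V=11, E=27, F=18) along a 3-gon: merge 3 vertices and 3 edges, delete both glued faces → V=19, E=51, F=34.
Attach a regular octahedron (V=6, E=12, F=8) along a 3-gon: merge 3 vertices and 3 edges, delete both glued faces → V=22, E=60, F=40.
Check: V − E + F = 22 − 60 + 40 = 2.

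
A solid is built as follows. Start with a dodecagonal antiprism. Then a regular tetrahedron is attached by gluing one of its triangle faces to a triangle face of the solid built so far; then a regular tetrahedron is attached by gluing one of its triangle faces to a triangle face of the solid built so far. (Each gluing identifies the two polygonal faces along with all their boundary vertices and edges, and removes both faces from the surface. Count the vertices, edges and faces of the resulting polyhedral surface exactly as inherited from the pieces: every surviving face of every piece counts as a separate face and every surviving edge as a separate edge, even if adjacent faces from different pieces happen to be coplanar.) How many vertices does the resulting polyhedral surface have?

A dodecagonal antiprism: V=24, E=48, F=26.
Attach a regular tetrahedron (V=4, E=6, F=4) along a 3-gon: merge 3 vertices and 3 edges, delete both glued faces → V=25, E=51, F=28.
Attach a regular tetrahedron (V=4, E=6, F=4) along a 3-gon: merge 3 vertices and 3 edges, delete both glued faces → V=26, E=54, F=30.
Check: V − E + F = 26 − 54 + 30 = 2.

26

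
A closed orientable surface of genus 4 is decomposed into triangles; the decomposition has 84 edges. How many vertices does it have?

22

χ = 2 − 2·4 = -6, and every face is a triangle so 3F = 2E.
F = 2E/3 = 56. Then V = -6 + E − F = -6 + 84 − 56 = 22.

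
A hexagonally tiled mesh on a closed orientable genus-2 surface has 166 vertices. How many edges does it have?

252

χ = 2 − 2·2 = -2, and every face is a hexagon so 6F = 2E.
V − E + F = -2 with E = 6F/2 gives 166 − (6/2 − 1)·F = -2, so F = 84 and E = 252.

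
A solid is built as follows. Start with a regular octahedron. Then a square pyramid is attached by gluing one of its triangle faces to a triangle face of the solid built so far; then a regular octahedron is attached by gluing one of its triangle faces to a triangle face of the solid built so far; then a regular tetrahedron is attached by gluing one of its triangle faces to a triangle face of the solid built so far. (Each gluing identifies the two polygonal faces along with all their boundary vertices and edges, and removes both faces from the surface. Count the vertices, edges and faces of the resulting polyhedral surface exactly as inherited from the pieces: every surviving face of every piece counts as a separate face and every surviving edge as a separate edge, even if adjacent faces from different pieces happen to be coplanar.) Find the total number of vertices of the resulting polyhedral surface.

A regular octahedron: V=6, E=12, F=8.
Attach a square pyramid (V=5, E=8, F=5) along a 3-gon: merge 3 vertices and 3 edges, delete both glued faces → V=8, E=17, F=11.
Attach a regular octahedron (V=6, E=12, F=8) along a 3-gon: merge 3 vertices and 3 edges, delete both glued faces → V=11, E=26, F=17.
Attach a regular tetrahedron (V=4, E=6, F=4) along a 3-gon: merge 3 vertices and 3 edges, delete both glued faces → V=12, E=29, F=19.
Check: V − E + F = 12 − 29 + 19 = 2.

12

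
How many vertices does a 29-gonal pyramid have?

30

A pyramid on an n-gon base has one n-gon and n triangles: V = 29 + 1 = 30, E = 2·29 = 58, F = 29 + 1 = 30.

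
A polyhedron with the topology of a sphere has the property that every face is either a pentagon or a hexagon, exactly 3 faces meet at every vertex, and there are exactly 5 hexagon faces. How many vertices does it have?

30

Let x be the number of pentagons; then F = 5 + x.
Edge–face incidences: 2E = 6·5 + 5·x = 30 + 5x.
Every vertex has degree 3, so 3V = 2E.
Euler: V − E + F = 2 ⇒ (2E)/3 − E + (5 + x) = 2.
Multiply by 6: 2·(2E) − 3·(2E) + 6·(5 + x) = 12, i.e. 30 + 6x − (30 + 5x) = 12.
Collecting terms: x = 12.
Then 2E = 30 + 5·12 = 90, so E = 45, V = 2E/3 = 30, F = 5 + 12 = 17.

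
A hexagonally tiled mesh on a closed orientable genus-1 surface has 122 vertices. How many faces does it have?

χ = 2 − 2·1 = 0, and every face is a hexagon so 6F = 2E.
V − E + F = 0 with E = 6F/2 gives 122 − (6/2 − 1)·F = 0, so F = 61 and E = 183.

61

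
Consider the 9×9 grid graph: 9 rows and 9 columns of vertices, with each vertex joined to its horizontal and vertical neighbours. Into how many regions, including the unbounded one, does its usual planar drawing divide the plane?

The grid has V = 9·9 = 81 vertices and E = 9·8 + 9·8 = 144 edges.
F = 2 − V + E = 2 − 81 + 144 = 65.

65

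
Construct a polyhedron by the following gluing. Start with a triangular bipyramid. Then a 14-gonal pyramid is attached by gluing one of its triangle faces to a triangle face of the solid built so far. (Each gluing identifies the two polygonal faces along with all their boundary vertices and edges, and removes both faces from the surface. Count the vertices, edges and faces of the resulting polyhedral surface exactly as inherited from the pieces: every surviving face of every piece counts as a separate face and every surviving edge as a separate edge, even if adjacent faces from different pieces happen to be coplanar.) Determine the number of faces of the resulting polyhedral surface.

A triangular bipyramid: V=5, E=9, F=6.
Attach a 14-gonal pyramid (V=15, E=28, F=15) along a 3-gon: merge 3 vertices and 3 edges, delete both glued faces → V=17, E=34, F=19.
Check: V − E + F = 17 − 34 + 19 = 2.

19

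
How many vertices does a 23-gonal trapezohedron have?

The n-trapezohedron (dual of the n-antiprism) has V = 2·23 + 2 = 48, E = 4·23 = 92, F = 2·23 = 46.

48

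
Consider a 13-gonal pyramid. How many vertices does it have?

14

A pyramid on an n-gon base has one n-gon and n triangles: V = 13 + 1 = 14, E = 2·13 = 26, F = 13 + 1 = 14.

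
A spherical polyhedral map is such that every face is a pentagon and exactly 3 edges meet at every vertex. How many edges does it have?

30

Each face has 5 edges and each edge borders two faces, so 2E = 5F.
Each vertex has degree 3, so 3V = 2E and hence V = 5F/3.
Euler: V − E + F = 2 ⇒ (5F/3) − (5F/2) + F = 2.
Multiply by 6: (10 − 15 + 6)F = 12, i.e. 1F = 12.
So F = 12, E = 5·12/2 = 30, V = 5·12/3 = 20.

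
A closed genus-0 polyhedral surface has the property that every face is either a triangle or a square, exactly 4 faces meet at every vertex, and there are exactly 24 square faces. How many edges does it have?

60

Let x be the number of triangles; then F = 24 + x.
Edge–face incidences: 2E = 4·24 + 3·x = 96 + 3x.
Every vertex has degree 4, so 4V = 2E.
Euler: V − E + F = 2 ⇒ (2E)/4 − E + (24 + x) = 2.
Multiply by 8: 2·(2E) − 4·(2E) + 8·(24 + x) = 16, i.e. 192 + 8x − 2·(96 + 3x) = 16.
Collecting terms: 2x = 16, so x = 8.
Then 2E = 96 + 3·8 = 120, so E = 60, V = 2E/4 = 30, F = 24 + 8 = 32.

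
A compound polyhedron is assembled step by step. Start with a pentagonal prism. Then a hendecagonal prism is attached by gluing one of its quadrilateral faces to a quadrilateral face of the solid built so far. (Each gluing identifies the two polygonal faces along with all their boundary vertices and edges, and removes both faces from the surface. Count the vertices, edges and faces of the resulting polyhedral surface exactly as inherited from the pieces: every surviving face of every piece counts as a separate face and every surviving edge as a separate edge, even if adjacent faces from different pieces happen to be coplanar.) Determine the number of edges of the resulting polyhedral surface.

44

A pentagonal prism: V=10, E=15, F=7.
Attach a hendecagonal prism (V=22, E=33, F=13) along a 4-gon: merge 4 vertices and 4 edges, delete both glued faces → V=28, E=44, F=18.
Check: V − E + F = 28 − 44 + 18 = 2.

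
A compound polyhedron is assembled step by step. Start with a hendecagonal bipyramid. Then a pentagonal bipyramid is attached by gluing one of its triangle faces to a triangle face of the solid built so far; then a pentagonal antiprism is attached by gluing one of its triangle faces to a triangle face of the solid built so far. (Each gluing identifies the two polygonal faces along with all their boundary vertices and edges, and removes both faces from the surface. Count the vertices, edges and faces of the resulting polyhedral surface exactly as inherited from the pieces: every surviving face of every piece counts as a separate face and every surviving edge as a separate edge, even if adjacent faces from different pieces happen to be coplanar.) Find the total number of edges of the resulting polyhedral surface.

A hendecagonal bipyramid: V=13, E=33, F=22.
Attach a pentagonal bipyramid (V=7, E=15, F=10) along a 3-gon: merge 3 vertices and 3 edges, delete both glued faces → V=17, E=45, F=30.
Attach a pentagonal antiprism (V=10, E=20, F=12) along a 3-gon: merge 3 vertices and 3 edges, delete both glued faces → V=24, E=62, F=40.
Check: V − E + F = 24 − 62 + 40 = 2.

62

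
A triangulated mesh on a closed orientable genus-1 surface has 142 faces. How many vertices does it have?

71

χ = 2 − 2·1 = 0, and every face is a triangle so 3F = 2E.
E = 3·142/2 = 213. Then V = 0 + E − F = 0 + 213 − 142 = 71.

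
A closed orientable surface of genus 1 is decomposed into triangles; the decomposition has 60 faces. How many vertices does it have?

30

χ = 2 − 2·1 = 0, and every face is a triangle so 3F = 2E.
E = 3·60/2 = 90. Then V = 0 + E − F = 0 + 90 − 60 = 30.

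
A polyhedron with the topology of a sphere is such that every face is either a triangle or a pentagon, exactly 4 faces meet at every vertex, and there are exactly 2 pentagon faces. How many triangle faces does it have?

10

Let x be the number of triangles; then F = 2 + x.
Edge–face incidences: 2E = 5·2 + 3·x = 10 + 3x.
Every vertex has degree 4, so 4V = 2E.
Euler: V − E + F = 2 ⇒ (2E)/4 − E + (2 + x) = 2.
Multiply by 8: 2·(2E) − 4·(2E) + 8·(2 + x) = 16, i.e. 16 + 8x − 2·(10 + 3x) = 16.
Collecting terms: 2x − 4 = 16, so 2x = 20, so x = 10.
Then 2E = 10 + 3·10 = 40, so E = 20, V = 2E/4 = 10, F = 2 + 10 = 12.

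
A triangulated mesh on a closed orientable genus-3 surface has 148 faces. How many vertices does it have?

χ = 2 − 2·3 = -4, and every face is a triangle so 3F = 2E.
E = 3·148/2 = 222. Then V = -4 + E − F = -4 + 222 − 148 = 70.

70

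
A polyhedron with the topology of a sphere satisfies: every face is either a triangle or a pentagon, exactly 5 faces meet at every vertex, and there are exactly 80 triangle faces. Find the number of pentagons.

Let x be the number of pentagons; then F = 80 + x.
Edge–face incidences: 2E = 3·80 + 5·x = 240 + 5x.
Every vertex has degree 5, so 5V = 2E.
Euler: V − E + F = 2 ⇒ (2E)/5 − E + (80 + x) = 2.
Multiply by 10: 2·(2E) − 5·(2E) + 10·(80 + x) = 20, i.e. 800 + 10x − 3·(240 + 5x) = 20.
Collecting terms: −5x + 80 = 20, so −5x = −60, so x = 12.
Then 2E = 240 + 5·12 = 300, so E = 150, V = 2E/5 = 60, F = 80 + 12 = 92.

12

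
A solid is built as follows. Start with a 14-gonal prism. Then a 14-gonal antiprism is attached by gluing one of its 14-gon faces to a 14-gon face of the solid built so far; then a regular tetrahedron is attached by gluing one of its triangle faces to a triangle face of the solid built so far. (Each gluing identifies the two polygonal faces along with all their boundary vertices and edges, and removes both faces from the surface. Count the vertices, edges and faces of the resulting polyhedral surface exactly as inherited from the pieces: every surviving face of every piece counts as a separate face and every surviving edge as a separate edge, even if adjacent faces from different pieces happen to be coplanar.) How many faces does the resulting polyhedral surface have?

46

A 14-gonal prism: V=28, E=42, F=16.
Attach a 14-gonal antiprism (V=28, E=56, F=30) along a 14-gon: merge 14 vertices and 14 edges, delete both glued faces → V=42, E=84, F=44.
Attach a regular tetrahedron (V=4, E=6, F=4) along a 3-gon: merge 3 vertices and 3 edges, delete both glued faces → V=43, E=87, F=46.
Check: V − E + F = 43 − 87 + 46 = 2.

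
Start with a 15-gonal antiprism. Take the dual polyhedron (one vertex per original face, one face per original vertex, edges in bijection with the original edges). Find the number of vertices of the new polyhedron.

32

The base solid has V = 30, E = 60, F = 32.
The dual swaps V and F and preserves E: V′ = F = 32, E′ = E = 60, F′ = V = 30.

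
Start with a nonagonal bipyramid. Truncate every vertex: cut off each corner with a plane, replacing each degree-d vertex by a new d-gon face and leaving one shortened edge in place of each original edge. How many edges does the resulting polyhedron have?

81

The base solid has V = 11, E = 27, F = 18.
Truncation replaces each original edge-end by a new vertex, so V′ = 2E = 54.
Each original edge survives, and each old vertex of degree d contributes d new edges; summing degrees gives Σd = 2E, so E′ = E + 2E = 3E = 81.
Each original face survives and each original vertex becomes one new face: F′ = F + V = 29.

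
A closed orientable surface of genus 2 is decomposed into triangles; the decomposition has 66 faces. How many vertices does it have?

31

χ = 2 − 2·2 = -2, and every face is a triangle so 3F = 2E.
E = 3·66/2 = 99. Then V = -2 + E − F = -2 + 99 − 66 = 31.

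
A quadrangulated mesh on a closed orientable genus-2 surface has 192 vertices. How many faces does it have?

194

χ = 2 − 2·2 = -2, and every face is a square so 4F = 2E.
V − E + F = -2 with E = 4F/2 gives 192 − (4/2 − 1)·F = -2, so F = 194 and E = 388.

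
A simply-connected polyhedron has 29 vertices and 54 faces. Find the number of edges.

81

Here V − E + F = 2.
E = V + F − (2) = 29 + 54 − (2) = 81.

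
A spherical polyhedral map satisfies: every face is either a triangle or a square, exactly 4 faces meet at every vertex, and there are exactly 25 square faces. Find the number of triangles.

Let x be the number of triangles; then F = 25 + x.
Edge–face incidences: 2E = 4·25 + 3·x = 100 + 3x.
Every vertex has degree 4, so 4V = 2E.
Euler: V − E + F = 2 ⇒ (2E)/4 − E + (25 + x) = 2.
Multiply by 8: 2·(2E) − 4·(2E) + 8·(25 + x) = 16, i.e. 200 + 8x − 2·(100 + 3x) = 16.
Collecting terms: 2x = 16, so x = 8.
Then 2E = 100 + 3·8 = 124, so E = 62, V = 2E/4 = 31, F = 25 + 8 = 33.

8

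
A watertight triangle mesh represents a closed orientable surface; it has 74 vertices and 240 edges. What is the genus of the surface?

Every face is a triangle and each edge borders two faces, so 3F = 2·240, giving F = 160.
χ = V − E + F = 74 − 240 + 160 = -6.
For a closed orientable surface χ = 2 − 2g, so g = (2 − (-6))/2 = 4.

4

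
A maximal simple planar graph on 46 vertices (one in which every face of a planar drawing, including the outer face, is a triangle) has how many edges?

132

In a plane triangulation 3F = 2E and V − E + F = 2, so E = 3V − 6 = 3·46 − 6 = 132.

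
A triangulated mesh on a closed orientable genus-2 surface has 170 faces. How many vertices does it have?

χ = 2 − 2·2 = -2, and every face is a triangle so 3F = 2E.
E = 3·170/2 = 255. Then V = -2 + E − F = -2 + 255 − 170 = 83.

83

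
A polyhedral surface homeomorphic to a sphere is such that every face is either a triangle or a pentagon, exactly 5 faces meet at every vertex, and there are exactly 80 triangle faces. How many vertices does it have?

60

Let x be the number of pentagons; then F = 80 + x.
Edge–face incidences: 2E = 3·80 + 5·x = 240 + 5x.
Every vertex has degree 5, so 5V = 2E.
Euler: V − E + F = 2 ⇒ (2E)/5 − E + (80 + x) = 2.
Multiply by 10: 2·(2E) − 5·(2E) + 10·(80 + x) = 20, i.e. 800 + 10x − 3·(240 + 5x) = 20.
Collecting terms: −5x + 80 = 20, so −5x = −60, so x = 12.
Then 2E = 240 + 5·12 = 300, so E = 150, V = 2E/5 = 60, F = 80 + 12 = 92.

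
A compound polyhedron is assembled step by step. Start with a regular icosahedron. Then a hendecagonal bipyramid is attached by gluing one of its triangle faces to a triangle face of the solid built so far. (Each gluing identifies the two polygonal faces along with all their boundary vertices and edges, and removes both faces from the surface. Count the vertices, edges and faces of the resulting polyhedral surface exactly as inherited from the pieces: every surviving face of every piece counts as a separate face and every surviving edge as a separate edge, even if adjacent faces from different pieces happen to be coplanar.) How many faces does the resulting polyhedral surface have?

A regular icosahedron: V=12, E=30, F=20.
Attach a hendecagonal bipyramid (V=13, E=33, F=22) along a 3-gon: merge 3 vertices and 3 edges, delete both glued faces → V=22, E=60, F=40.
Check: V − E + F = 22 − 60 + 40 = 2.

40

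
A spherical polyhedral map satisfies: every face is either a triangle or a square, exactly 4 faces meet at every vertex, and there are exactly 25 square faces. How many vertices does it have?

31

Let x be the number of triangles; then F = 25 + x.
Edge–face incidences: 2E = 4·25 + 3·x = 100 + 3x.
Every vertex has degree 4, so 4V = 2E.
Euler: V − E + F = 2 ⇒ (2E)/4 − E + (25 + x) = 2.
Multiply by 8: 2·(2E) − 4·(2E) + 8·(25 + x) = 16, i.e. 200 + 8x − 2·(100 + 3x) = 16.
Collecting terms: 2x = 16, so x = 8.
Then 2E = 100 + 3·8 = 124, so E = 62, V = 2E/4 = 31, F = 25 + 8 = 33.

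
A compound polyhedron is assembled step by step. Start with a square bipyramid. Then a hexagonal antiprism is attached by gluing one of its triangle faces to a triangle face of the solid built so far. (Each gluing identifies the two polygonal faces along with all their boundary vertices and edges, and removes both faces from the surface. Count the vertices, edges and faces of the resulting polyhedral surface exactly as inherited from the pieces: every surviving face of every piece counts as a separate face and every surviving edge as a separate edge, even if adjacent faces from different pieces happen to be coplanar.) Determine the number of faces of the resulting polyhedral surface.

20

A square bipyramid: V=6, E=12, F=8.
Attach a hexagonal antiprism (V=12, E=24, F=14) along a 3-gon: merge 3 vertices and 3 edges, delete both glued faces → V=15, E=33, F=20.
Check: V − E + F = 15 − 33 + 20 = 2.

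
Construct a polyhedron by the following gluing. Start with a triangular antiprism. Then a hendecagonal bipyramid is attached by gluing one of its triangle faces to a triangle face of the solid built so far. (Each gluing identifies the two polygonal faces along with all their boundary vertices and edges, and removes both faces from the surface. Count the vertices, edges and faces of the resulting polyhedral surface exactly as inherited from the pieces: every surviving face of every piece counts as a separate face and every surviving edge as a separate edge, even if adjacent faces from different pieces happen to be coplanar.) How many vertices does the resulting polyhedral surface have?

A triangular antiprism: V=6, E=12, F=8.
Attach a hendecagonal bipyramid (V=13, E=33, F=22) along a 3-gon: merge 3 vertices and 3 edges, delete both glued faces → V=16, E=42, F=28.
Check: V − E + F = 16 − 42 + 28 = 2.

16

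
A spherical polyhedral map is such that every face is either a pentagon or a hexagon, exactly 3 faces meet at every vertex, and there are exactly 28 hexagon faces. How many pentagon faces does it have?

12

Let x be the number of pentagons; then F = 28 + x.
Edge–face incidences: 2E = 6·28 + 5·x = 168 + 5x.
Every vertex has degree 3, so 3V = 2E.
Euler: V − E + F = 2 ⇒ (2E)/3 − E + (28 + x) = 2.
Multiply by 6: 2·(2E) − 3·(2E) + 6·(28 + x) = 12, i.e. 168 + 6x − (168 + 5x) = 12.
Collecting terms: x = 12.
Then 2E = 168 + 5·12 = 228, so E = 114, V = 2E/3 = 76, F = 28 + 12 = 40.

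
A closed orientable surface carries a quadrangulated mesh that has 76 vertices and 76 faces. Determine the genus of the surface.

1

Every face is a square, so 2E = 4·76 = 304, giving E = 152.
χ = V − E + F = 76 − 152 + 76 = 0.
For a closed orientable surface χ = 2 − 2g, so g = (2 − (0))/2 = 1.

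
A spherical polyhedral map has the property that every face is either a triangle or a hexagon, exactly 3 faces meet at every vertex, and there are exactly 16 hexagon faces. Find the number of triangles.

4

Let x be the number of triangles; then F = 16 + x.
Edge–face incidences: 2E = 6·16 + 3·x = 96 + 3x.
Every vertex has degree 3, so 3V = 2E.
Euler: V − E + F = 2 ⇒ (2E)/3 − E + (16 + x) = 2.
Multiply by 6: 2·(2E) − 3·(2E) + 6·(16 + x) = 12, i.e. 96 + 6x − (96 + 3x) = 12.
Collecting terms: 3x = 12, so x = 4.
Then 2E = 96 + 3·4 = 108, so E = 54, V = 2E/3 = 36, F = 16 + 4 = 20.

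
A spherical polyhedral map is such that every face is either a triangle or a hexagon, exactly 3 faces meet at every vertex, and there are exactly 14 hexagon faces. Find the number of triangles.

4

Let x be the number of triangles; then F = 14 + x.
Edge–face incidences: 2E = 6·14 + 3·x = 84 + 3x.
Every vertex has degree 3, so 3V = 2E.
Euler: V − E + F = 2 ⇒ (2E)/3 − E + (14 + x) = 2.
Multiply by 6: 2·(2E) − 3·(2E) + 6·(14 + x) = 12, i.e. 84 + 6x − (84 + 3x) = 12.
Collecting terms: 3x = 12, so x = 4.
Then 2E = 84 + 3·4 = 96, so E = 48, V = 2E/3 = 32, F = 14 + 4 = 18.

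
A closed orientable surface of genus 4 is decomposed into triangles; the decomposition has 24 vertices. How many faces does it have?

χ = 2 − 2·4 = -6, and every face is a triangle so 3F = 2E.
V − E + F = -6 with E = 3F/2 gives 24 − (3/2 − 1)·F = -6, so F = 60 and E = 90.

60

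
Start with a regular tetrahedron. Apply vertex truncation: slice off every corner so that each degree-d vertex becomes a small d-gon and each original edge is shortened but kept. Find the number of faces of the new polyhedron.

8

The base solid has V = 4, E = 6, F = 4.
Truncation replaces each original edge-end by a new vertex, so V′ = 2E = 12.
Each original edge survives, and each old vertex of degree d contributes d new edges; summing degrees gives Σd = 2E, so E′ = E + 2E = 3E = 18.
Each original face survives and each original vertex becomes one new face: F′ = F + V = 8.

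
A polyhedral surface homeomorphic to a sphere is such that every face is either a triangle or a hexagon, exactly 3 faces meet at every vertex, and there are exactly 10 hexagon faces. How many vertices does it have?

24

Let x be the number of triangles; then F = 10 + x.
Edge–face incidences: 2E = 6·10 + 3·x = 60 + 3x.
Every vertex has degree 3, so 3V = 2E.
Euler: V − E + F = 2 ⇒ (2E)/3 − E + (10 + x) = 2.
Multiply by 6: 2·(2E) − 3·(2E) + 6·(10 + x) = 12, i.e. 60 + 6x − (60 + 3x) = 12.
Collecting terms: 3x = 12, so x = 4.
Then 2E = 60 + 3·4 = 72, so E = 36, V = 2E/3 = 24, F = 10 + 4 = 14.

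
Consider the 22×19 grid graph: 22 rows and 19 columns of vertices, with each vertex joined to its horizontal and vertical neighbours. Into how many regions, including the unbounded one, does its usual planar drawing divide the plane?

The grid has V = 22·19 = 418 vertices and E = 22·18 + 19·21 = 795 edges.
F = 2 − V + E = 2 − 418 + 795 = 379.

379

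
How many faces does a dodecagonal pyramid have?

A pyramid on an n-gon base has one n-gon and n triangles: V = 12 + 1 = 13, E = 2·12 = 24, F = 12 + 1 = 13.

13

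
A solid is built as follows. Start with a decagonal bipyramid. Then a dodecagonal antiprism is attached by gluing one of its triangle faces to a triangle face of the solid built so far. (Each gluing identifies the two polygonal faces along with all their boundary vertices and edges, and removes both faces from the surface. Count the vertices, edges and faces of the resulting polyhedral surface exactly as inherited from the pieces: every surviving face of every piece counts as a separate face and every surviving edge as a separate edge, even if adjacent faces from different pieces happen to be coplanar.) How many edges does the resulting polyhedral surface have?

A decagonal bipyramid: V=12, E=30, F=20.
Attach a dodecagonal antiprism (V=24, E=48, F=26) along a 3-gon: merge 3 vertices and 3 edges, delete both glued faces → V=33, E=75, F=44.
Check: V − E + F = 33 − 75 + 44 = 2.

75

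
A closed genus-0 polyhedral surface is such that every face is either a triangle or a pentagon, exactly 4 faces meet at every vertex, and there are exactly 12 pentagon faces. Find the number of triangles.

Let x be the number of triangles; then F = 12 + x.
Edge–face incidences: 2E = 5·12 + 3·x = 60 + 3x.
Every vertex has degree 4, so 4V = 2E.
Euler: V − E + F = 2 ⇒ (2E)/4 − E + (12 + x) = 2.
Multiply by 8: 2·(2E) − 4·(2E) + 8·(12 + x) = 16, i.e. 96 + 8x − 2·(60 + 3x) = 16.
Collecting terms: 2x − 24 = 16, so 2x = 40, so x = 20.
Then 2E = 60 + 3·20 = 120, so E = 60, V = 2E/4 = 30, F = 12 + 20 = 32.

20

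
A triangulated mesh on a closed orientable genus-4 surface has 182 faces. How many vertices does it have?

χ = 2 − 2·4 = -6, and every face is a triangle so 3F = 2E.
E = 3·182/2 = 273. Then V = -6 + E − F = -6 + 273 − 182 = 85.

85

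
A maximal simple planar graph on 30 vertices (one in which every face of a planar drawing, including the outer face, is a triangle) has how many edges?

84

In a plane triangulation 3F = 2E and V − E + F = 2, so E = 3V − 6 = 3·30 − 6 = 84.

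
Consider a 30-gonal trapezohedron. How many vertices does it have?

62

The n-trapezohedron (dual of the n-antiprism) has V = 2·30 + 2 = 62, E = 4·30 = 120, F = 2·30 = 60.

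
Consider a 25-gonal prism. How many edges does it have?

A prism on an n-gon has two n-gon bases and n rectangular sides: V = 2·25 = 50, E = 3·25 = 75, F = 25 + 2 = 27.
Check: V − E + F = 50 − 75 + 27 = 2.

75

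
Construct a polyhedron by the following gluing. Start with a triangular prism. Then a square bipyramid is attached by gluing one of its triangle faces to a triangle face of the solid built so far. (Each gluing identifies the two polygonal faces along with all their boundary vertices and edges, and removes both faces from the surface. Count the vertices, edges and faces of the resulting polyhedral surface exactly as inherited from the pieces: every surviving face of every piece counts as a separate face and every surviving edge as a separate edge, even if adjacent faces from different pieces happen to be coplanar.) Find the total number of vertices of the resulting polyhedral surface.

A triangular prism: V=6, E=9, F=5.
Attach a square bipyramid (V=6, E=12, F=8) along a 3-gon: merge 3 vertices and 3 edges, delete both glued faces → V=9, E=18, F=11.
Check: V − E + F = 9 − 18 + 11 = 2.

9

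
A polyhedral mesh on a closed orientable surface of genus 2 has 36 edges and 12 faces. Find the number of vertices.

For a closed orientable surface of genus 2, χ = 2 − 2·2 = -2.
V = -2 + E − F = -2 + 36 − 12 = 22.

22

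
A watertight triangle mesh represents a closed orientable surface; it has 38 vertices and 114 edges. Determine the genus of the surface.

1

Every face is a triangle and each edge borders two faces, so 3F = 2·114, giving F = 76.
χ = V − E + F = 38 − 114 + 76 = 0.
For a closed orientable surface χ = 2 − 2g, so g = (2 − (0))/2 = 1.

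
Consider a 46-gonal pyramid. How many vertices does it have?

47

A pyramid on an n-gon base has one n-gon and n triangles: V = 46 + 1 = 47, E = 2·46 = 92, F = 46 + 1 = 47.
Check: V − E + F = 47 − 92 + 47 = 2.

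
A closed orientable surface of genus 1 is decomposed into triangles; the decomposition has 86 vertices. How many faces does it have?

172

χ = 2 − 2·1 = 0, and every face is a triangle so 3F = 2E.
V − E + F = 0 with E = 3F/2 gives 86 − (3/2 − 1)·F = 0, so F = 172 and E = 258.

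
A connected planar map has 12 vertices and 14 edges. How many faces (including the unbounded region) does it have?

4

Euler's formula for a connected plane graph: V − E + F = 2, so F = 2 − 12 + 14 = 4.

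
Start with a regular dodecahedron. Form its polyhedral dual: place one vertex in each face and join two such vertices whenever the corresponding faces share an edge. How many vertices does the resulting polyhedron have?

The base solid has V = 20, E = 30, F = 12.
The dual swaps V and F and preserves E: V′ = F = 12, E′ = E = 30, F′ = V = 20.

12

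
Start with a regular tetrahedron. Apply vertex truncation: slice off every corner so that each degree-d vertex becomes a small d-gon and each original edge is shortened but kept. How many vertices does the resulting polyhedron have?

12

The base solid has V = 4, E = 6, F = 4.
Truncation replaces each original edge-end by a new vertex, so V′ = 2E = 12.
Each original edge survives, and each old vertex of degree d contributes d new edges; summing degrees gives Σd = 2E, so E′ = E + 2E = 3E = 18.
Each original face survives and each original vertex becomes one new face: F′ = F + V = 8.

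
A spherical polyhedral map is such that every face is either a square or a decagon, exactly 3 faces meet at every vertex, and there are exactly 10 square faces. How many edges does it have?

30

Let x be the number of decagons; then F = 10 + x.
Edge–face incidences: 2E = 4·10 + 10·x = 40 + 10x.
Every vertex has degree 3, so 3V = 2E.
Euler: V − E + F = 2 ⇒ (2E)/3 − E + (10 + x) = 2.
Multiply by 6: 2·(2E) − 3·(2E) + 6·(10 + x) = 12, i.e. 60 + 6x − (40 + 10x) = 12.
Collecting terms: −4x + 20 = 12, so −4x = −8, so x = 2.
Then 2E = 40 + 10·2 = 60, so E = 30, V = 2E/3 = 20, F = 10 + 2 = 12.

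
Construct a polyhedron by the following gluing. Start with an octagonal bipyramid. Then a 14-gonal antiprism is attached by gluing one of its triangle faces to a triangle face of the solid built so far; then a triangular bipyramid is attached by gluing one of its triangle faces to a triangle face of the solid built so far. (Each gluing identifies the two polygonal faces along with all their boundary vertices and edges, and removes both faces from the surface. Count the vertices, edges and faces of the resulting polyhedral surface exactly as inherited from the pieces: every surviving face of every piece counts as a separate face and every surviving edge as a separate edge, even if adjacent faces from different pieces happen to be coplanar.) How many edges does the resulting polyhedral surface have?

An octagonal bipyramid: V=10, E=24, F=16.
Attach a 14-gonal antiprism (V=28, E=56, F=30) along a 3-gon: merge 3 vertices and 3 edges, delete both glued faces → V=35, E=77, F=44.
Attach a triangular bipyramid (V=5, E=9, F=6) along a 3-gon: merge 3 vertices and 3 edges, delete both glued faces → V=37, E=83, F=48.
Check: V − E + F = 37 − 83 + 48 = 2.

83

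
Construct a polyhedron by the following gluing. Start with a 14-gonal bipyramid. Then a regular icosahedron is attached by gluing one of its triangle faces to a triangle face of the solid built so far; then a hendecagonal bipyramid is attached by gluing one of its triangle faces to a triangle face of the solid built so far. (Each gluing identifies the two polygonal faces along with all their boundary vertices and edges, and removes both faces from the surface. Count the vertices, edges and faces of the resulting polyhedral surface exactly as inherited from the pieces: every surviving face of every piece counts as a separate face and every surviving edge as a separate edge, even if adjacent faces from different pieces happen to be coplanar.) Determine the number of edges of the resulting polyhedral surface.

99

A 14-gonal bipyramid: V=16, E=42, F=28.
Attach a regular icosahedron (V=12, E=30, F=20) along a 3-gon: merge 3 vertices and 3 edges, delete both glued faces → V=25, E=69, F=46.
Attach a hendecagonal bipyramid (V=13, E=33, F=22) along a 3-gon: merge 3 vertices and 3 edges, delete both glued faces → V=35, E=99, F=66.
Check: V − E + F = 35 − 99 + 66 = 2.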